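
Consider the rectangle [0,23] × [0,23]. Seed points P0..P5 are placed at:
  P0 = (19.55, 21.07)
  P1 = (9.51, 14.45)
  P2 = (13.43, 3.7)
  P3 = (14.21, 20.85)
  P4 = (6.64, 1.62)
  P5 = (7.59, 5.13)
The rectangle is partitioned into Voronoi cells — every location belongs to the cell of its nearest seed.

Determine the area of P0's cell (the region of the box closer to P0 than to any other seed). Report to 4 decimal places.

Area of P0's cell: 69.8531

1. box [0,23]×[0,23]: [(0, 0) (23, 0) (23, 23) (0, 23)]
2. ⊥bis P0·P1 via (14.53,17.76): [(23, 4.9143) (23, 23) (11.0749, 23)]  |A|=107.8368
3. ⊥bis P0·P2 via (16.49,12.385): [(18.5534, 11.658) (23, 10.0913) (23, 23) (11.0749, 23)]  |A|=96.3267
4. ⊥bis P0·P3 via (16.88,20.96): [(17.1772, 13.7452) (18.5534, 11.658) (23, 10.0913) (23, 23) (16.796, 23)]  |A|=69.8531
5. ⊥bis P0·P4 via (13.095,11.345): [(17.1772, 13.7452) (18.5534, 11.658) (23, 10.0913) (23, 23) (16.796, 23)]  |A|=69.8531
6. ⊥bis P0·P5 via (13.57,13.1): [(17.1772, 13.7452) (18.5534, 11.658) (23, 10.0913) (23, 23) (16.796, 23)]  |A|=69.8531
7. canonical 5-gon: [(17.1772, 13.7452) (18.5534, 11.658) (23, 10.0913) (23, 23) (16.796, 23)]
8. shoelace: 69.8531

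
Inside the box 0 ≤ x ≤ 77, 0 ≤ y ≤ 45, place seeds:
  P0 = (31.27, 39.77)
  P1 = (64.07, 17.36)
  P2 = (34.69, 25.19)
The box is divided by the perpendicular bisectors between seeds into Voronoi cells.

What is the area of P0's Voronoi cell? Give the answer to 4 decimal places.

Area of P0's cell: 769.3183

1. box [0,77]×[0,45]: [(0, 0) (77, 0) (77, 45) (0, 45)]
2. ⊥bis P0·P1 via (47.67,28.565): [(0, 0) (28.1535, 0) (58.8989, 45) (0, 45)]  |A|=1958.679
3. ⊥bis P0·P2 via (32.98,32.48): [(0, 24.744) (53.6589, 37.3306) (58.8989, 45) (0, 45)]  |A|=769.3183
4. canonical 4-gon: [(0, 24.744) (53.6589, 37.3306) (58.8989, 45) (0, 45)]
5. shoelace: 769.3183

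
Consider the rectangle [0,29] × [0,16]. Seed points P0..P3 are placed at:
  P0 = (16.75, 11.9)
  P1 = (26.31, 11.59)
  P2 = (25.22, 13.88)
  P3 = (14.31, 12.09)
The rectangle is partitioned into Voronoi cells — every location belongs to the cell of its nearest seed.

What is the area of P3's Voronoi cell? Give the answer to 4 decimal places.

Area of P3's cell: 243.5026

1. box [0,29]×[0,16]: [(0, 0) (29, 0) (29, 16) (0, 16)]
2. ⊥bis P3·P0 via (15.53,11.995): [(0, 0) (14.596, 0) (15.8419, 16) (0, 16)]  |A|=243.5026
3. ⊥bis P3·P1 via (20.31,11.84): [(0, 0) (14.596, 0) (15.8419, 16) (0, 16)]  |A|=243.5026
4. ⊥bis P3·P2 via (19.765,12.985): [(0, 0) (14.596, 0) (15.8419, 16) (0, 16)]  |A|=243.5026
5. canonical 4-gon: [(0, 0) (14.596, 0) (15.8419, 16) (0, 16)]
6. shoelace: 243.5026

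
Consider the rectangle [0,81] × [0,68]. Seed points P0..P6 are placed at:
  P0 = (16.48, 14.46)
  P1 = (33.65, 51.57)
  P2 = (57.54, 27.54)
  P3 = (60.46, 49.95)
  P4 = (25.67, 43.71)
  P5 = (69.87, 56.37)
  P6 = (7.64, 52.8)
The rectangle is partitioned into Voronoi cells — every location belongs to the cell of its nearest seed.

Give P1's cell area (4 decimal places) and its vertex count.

Area of P1's cell: 620.2857 (5 vertices)

1. box [0,81]×[0,68]: [(0, 0) (81, 0) (81, 68) (0, 68)]
2. ⊥bis P1·P0 via (25.065,33.015): [(0, 44.612) (81, 7.1351) (81, 68) (0, 68)]  |A|=3412.2419
3. ⊥bis P1·P2 via (45.595,39.555): [(0, 44.612) (34.5858, 28.6099) (74.2067, 68) (0, 68)]  |A|=1865.9489
4. ⊥bis P1·P3 via (47.055,50.76): [(0, 44.612) (34.5858, 28.6099) (46.428, 40.3831) (48.0967, 68) (0, 68)]  |A|=1505.4111
5. ⊥bis P1·P4 via (29.66,47.64): [(41.5674, 35.5508) (46.428, 40.3831) (48.0967, 68) (9.6062, 68)]  |A|=687.5787
6. ⊥bis P1·P5 via (51.76,53.97): [(41.5674, 35.5508) (46.428, 40.3831) (48.0967, 68) (9.6062, 68)]  |A|=687.5787
7. ⊥bis P1·P6 via (20.645,52.185): [(20.8529, 56.5815) (41.5674, 35.5508) (46.428, 40.3831) (48.0967, 68) (21.3929, 68)]  |A|=620.2857
8. canonical 5-gon: [(20.8529, 56.5815) (41.5674, 35.5508) (46.428, 40.3831) (48.0967, 68) (21.3929, 68)]
9. shoelace: 620.2857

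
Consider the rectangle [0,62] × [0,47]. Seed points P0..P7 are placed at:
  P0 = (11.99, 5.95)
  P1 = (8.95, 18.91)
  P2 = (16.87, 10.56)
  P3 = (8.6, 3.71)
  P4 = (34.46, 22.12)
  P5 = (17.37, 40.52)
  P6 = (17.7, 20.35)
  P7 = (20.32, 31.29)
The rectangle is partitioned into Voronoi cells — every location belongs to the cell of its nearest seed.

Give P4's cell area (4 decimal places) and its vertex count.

Area of P4's cell: 1438.4208 (7 vertices)

1. box [0,62]×[0,47]: [(0, 0) (62, 0) (62, 47) (0, 47)]
2. ⊥bis P4·P0 via (23.225,14.035): [(0, 46.3087) (33.325, 0) (62, 0) (62, 47) (0, 47)]  |A|=2142.3823
3. ⊥bis P4·P1 via (21.705,20.515): [(22.3711, 15.2216) (33.325, 0) (62, 0) (62, 47) (18.3723, 47)]  |A|=1842.7286
4. ⊥bis P4·P2 via (25.665,16.34): [(21.417, 22.8039) (36.4035, 0) (62, 0) (62, 47) (18.3723, 47)]  |A|=1773.3608
5. ⊥bis P4·P3 via (21.53,12.915): [(21.417, 22.8039) (36.4035, 0) (62, 0) (62, 47) (18.3723, 47)]  |A|=1773.3608
6. ⊥bis P4·P5 via (25.915,31.32): [(20.9282, 26.6882) (21.417, 22.8039) (36.4035, 0) (62, 0) (62, 47) (42.7969, 47)]  |A|=1525.3074
7. ⊥bis P4·P6 via (26.08,21.235): [(25.0953, 30.5587) (26.7754, 14.6504) (36.4035, 0) (62, 0) (62, 47) (42.7969, 47)]  |A|=1480.4958
8. ⊥bis P4·P7 via (27.39,26.705): [(37.1506, 41.7556) (25.7667, 24.2019) (26.7754, 14.6504) (36.4035, 0) (62, 0) (62, 47) (42.7969, 47)]  |A|=1438.4208
9. canonical 7-gon: [(37.1506, 41.7556) (25.7667, 24.2019) (26.7754, 14.6504) (36.4035, 0) (62, 0) (62, 47) (42.7969, 47)]
10. shoelace: 1438.4208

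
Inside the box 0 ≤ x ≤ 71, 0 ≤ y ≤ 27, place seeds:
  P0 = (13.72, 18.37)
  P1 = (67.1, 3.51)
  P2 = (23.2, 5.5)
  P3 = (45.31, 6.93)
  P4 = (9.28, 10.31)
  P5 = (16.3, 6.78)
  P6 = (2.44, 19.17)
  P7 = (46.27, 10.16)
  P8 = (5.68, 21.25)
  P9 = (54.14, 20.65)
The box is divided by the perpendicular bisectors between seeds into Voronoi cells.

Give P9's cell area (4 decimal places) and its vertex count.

1. box [0,71]×[0,27]: [(0, 0) (71, 0) (71, 27) (0, 27)]
2. ⊥bis P9·P0 via (33.93,19.51): [(35.0305, 0) (71, 0) (71, 27) (33.5075, 27)]  |A|=991.7367
3. ⊥bis P9·P1 via (60.62,12.08): [(35.0305, 0) (44.6438, 0) (71, 19.9286) (71, 27) (33.5075, 27)]  |A|=729.1161
4. ⊥bis P9·P2 via (38.67,13.075): [(33.7231, 23.1778) (44.9565, 0.2364) (71, 19.9286) (71, 27) (33.5075, 27)]  |A|=612.794
5. ⊥bis P9·P3 via (49.725,13.79): [(33.6698, 24.1229) (56.8322, 9.2159) (71, 19.9286) (71, 27) (33.5075, 27)]  |A|=415.5885
6. ⊥bis P9·P4 via (31.71,15.48): [(33.6698, 24.1229) (56.8322, 9.2159) (71, 19.9286) (71, 27) (33.5075, 27)]  |A|=415.5885
7. ⊥bis P9·P5 via (35.22,13.715): [(33.6698, 24.1229) (56.8322, 9.2159) (71, 19.9286) (71, 27) (33.5075, 27)]  |A|=415.5885
8. ⊥bis P9·P6 via (28.29,19.91): [(33.6698, 24.1229) (56.8322, 9.2159) (71, 19.9286) (71, 27) (33.5075, 27)]  |A|=415.5885
9. ⊥bis P9·P7 via (50.205,15.405): [(57.6402, 9.8269) (71, 19.9286) (71, 27) (34.7499, 27)]  |A|=358.5004
10. ⊥bis P9·P8 via (29.91,20.95): [(57.6402, 9.8269) (71, 19.9286) (71, 27) (34.7499, 27)]  |A|=358.5004
11. canonical 4-gon: [(57.6402, 9.8269) (71, 19.9286) (71, 27) (34.7499, 27)]
12. shoelace: 358.5004

Area of P9's cell: 358.5004 (4 vertices)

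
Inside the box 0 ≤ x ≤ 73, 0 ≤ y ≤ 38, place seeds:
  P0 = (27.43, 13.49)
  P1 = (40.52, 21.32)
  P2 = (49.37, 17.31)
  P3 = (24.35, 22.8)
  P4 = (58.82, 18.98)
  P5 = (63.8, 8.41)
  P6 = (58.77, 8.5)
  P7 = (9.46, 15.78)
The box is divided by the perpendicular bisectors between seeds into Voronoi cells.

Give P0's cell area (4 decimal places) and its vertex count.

1. box [0,73]×[0,38]: [(0, 0) (73, 0) (73, 38) (0, 38)]
2. ⊥bis P0·P1 via (33.975,17.405): [(0, 0) (44.3861, 0) (21.6558, 38) (0, 38)]  |A|=1254.7951
3. ⊥bis P0·P2 via (38.4,15.4): [(0, 0) (41.0813, 0) (39.7244, 7.7933) (21.6558, 38) (0, 38)]  |A|=1241.9176
4. ⊥bis P0·P3 via (25.89,18.145): [(0, 9.5799) (0, 0) (41.0813, 0) (39.7244, 7.7933) (32.2699, 20.2556)]  |A|=591.2273
5. ⊥bis P0·P4 via (43.125,16.235): [(0, 9.5799) (0, 0) (41.0813, 0) (39.7244, 7.7933) (32.2699, 20.2556)]  |A|=591.2273
6. ⊥bis P0·P5 via (45.615,10.95): [(0, 9.5799) (0, 0) (41.0813, 0) (39.7244, 7.7933) (32.2699, 20.2556)]  |A|=591.2273
7. ⊥bis P0·P6 via (43.1,10.995): [(0, 9.5799) (0, 0) (41.0813, 0) (39.7244, 7.7933) (32.2699, 20.2556)]  |A|=591.2273
8. ⊥bis P0·P7 via (18.445,14.635): [(18.5843, 15.7281) (16.58, 0) (41.0813, 0) (39.7244, 7.7933) (32.2699, 20.2556)]  |A|=371.8239
9. canonical 5-gon: [(18.5843, 15.7281) (16.58, 0) (41.0813, 0) (39.7244, 7.7933) (32.2699, 20.2556)]
10. shoelace: 371.8239

Area of P0's cell: 371.8239 (5 vertices)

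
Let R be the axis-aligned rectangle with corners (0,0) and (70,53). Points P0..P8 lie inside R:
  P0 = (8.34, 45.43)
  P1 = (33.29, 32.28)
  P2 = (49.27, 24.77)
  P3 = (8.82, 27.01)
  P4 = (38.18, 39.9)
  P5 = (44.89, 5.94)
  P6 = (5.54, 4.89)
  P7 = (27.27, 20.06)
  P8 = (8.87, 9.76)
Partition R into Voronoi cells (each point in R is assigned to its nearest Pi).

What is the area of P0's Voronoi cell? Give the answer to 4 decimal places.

Area of P0's cell: 385.5635

1. box [0,70]×[0,53]: [(0, 0) (70, 0) (70, 53) (0, 53)]
2. ⊥bis P0·P1 via (20.815,38.855): [(0, 0) (0.3363, 0) (28.2702, 53) (0, 53)]  |A|=758.0721
3. ⊥bis P0·P2 via (28.805,35.1): [(0, 0) (0.3363, 0) (28.2702, 53) (0, 53)]  |A|=758.0721
4. ⊥bis P0·P3 via (8.58,36.22): [(0, 35.9964) (19.5773, 36.5066) (28.2702, 53) (0, 53)]  |A|=399.5778
5. ⊥bis P0·P4 via (23.26,42.665): [(0, 35.9964) (19.5773, 36.5066) (23.4969, 43.9436) (25.1753, 53) (0, 53)]  |A|=385.5635
6. ⊥bis P0·P5 via (26.615,25.685): [(0, 35.9964) (19.5773, 36.5066) (23.4969, 43.9436) (25.1753, 53) (0, 53)]  |A|=385.5635
7. ⊥bis P0·P6 via (6.94,25.16): [(0, 35.9964) (19.5773, 36.5066) (23.4969, 43.9436) (25.1753, 53) (0, 53)]  |A|=385.5635
8. ⊥bis P0·P7 via (17.805,32.745): [(0, 35.9964) (19.5773, 36.5066) (23.4969, 43.9436) (25.1753, 53) (0, 53)]  |A|=385.5635
9. ⊥bis P0·P8 via (8.605,27.595): [(0, 35.9964) (19.5773, 36.5066) (23.4969, 43.9436) (25.1753, 53) (0, 53)]  |A|=385.5635
10. canonical 5-gon: [(0, 35.9964) (19.5773, 36.5066) (23.4969, 43.9436) (25.1753, 53) (0, 53)]
11. shoelace: 385.5635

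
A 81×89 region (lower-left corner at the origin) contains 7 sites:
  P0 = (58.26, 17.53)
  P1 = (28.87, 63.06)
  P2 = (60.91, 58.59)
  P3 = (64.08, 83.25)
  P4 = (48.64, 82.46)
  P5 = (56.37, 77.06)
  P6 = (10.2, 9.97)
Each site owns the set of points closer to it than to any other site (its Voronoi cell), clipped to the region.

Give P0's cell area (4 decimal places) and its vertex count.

Area of P0's cell: 1780.4639 (5 vertices)

1. box [0,81]×[0,89]: [(0, 0) (81, 0) (81, 89) (0, 89)]
2. ⊥bis P0·P1 via (43.565,40.295): [(0, 12.1734) (0, 0) (81, 0) (81, 64.4596)]  |A|=3103.6378
3. ⊥bis P0·P2 via (59.585,38.06): [(41.8735, 39.2031) (0, 12.1734) (0, 0) (81, 0) (81, 36.6779)]  |A|=2560.1364
4. ⊥bis P0·P3 via (61.17,50.39): [(41.8735, 39.2031) (0, 12.1734) (0, 0) (81, 0) (81, 36.6779)]  |A|=2560.1364
5. ⊥bis P0·P4 via (53.45,49.995): [(41.8735, 39.2031) (0, 12.1734) (0, 0) (81, 0) (81, 36.6779)]  |A|=2560.1364
6. ⊥bis P0·P5 via (57.315,47.295): [(41.8735, 39.2031) (0, 12.1734) (0, 0) (81, 0) (81, 36.6779)]  |A|=2560.1364
7. ⊥bis P0·P6 via (34.23,13.75): [(41.8735, 39.2031) (31.2998, 32.3777) (36.3929, 0) (81, 0) (81, 36.6779)]  |A|=1780.4639
8. canonical 5-gon: [(41.8735, 39.2031) (31.2998, 32.3777) (36.3929, 0) (81, 0) (81, 36.6779)]
9. shoelace: 1780.4639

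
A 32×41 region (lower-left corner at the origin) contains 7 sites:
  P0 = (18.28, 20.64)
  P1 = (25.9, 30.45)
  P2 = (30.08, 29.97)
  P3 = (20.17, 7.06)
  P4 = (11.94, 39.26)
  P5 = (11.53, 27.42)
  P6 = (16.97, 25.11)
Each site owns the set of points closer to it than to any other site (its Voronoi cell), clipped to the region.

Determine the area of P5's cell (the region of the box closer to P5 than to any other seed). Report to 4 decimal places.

1. box [0,32]×[0,41]: [(0, 0) (32, 0) (32, 41) (0, 41)]
2. ⊥bis P5·P0 via (14.905,24.03): [(0, 9.191) (31.9504, 41) (0, 41)]  |A|=508.1563
3. ⊥bis P5·P1 via (18.715,28.935): [(0, 9.191) (18.9088, 28.0161) (16.171, 41) (0, 41)]  |A|=405.7168
4. ⊥bis P5·P2 via (20.805,28.695): [(0, 9.191) (18.9088, 28.0161) (16.171, 41) (0, 41)]  |A|=405.7168
5. ⊥bis P5·P3 via (15.85,17.24): [(0, 10.5139) (2.316, 11.4967) (18.9088, 28.0161) (16.171, 41) (0, 41)]  |A|=404.1849
6. ⊥bis P5·P4 via (11.735,33.34): [(0, 33.7464) (0, 10.5139) (2.316, 11.4967) (18.9088, 28.0161) (17.8307, 33.1289)]  |A|=275.8745
7. ⊥bis P5·P6 via (14.25,26.265): [(17.1743, 33.1516) (0, 33.7464) (0, 10.5139) (2.316, 11.4967) (12.1262, 21.2635)]  |A|=250.9364
8. canonical 5-gon: [(17.1743, 33.1516) (0, 33.7464) (0, 10.5139) (2.316, 11.4967) (12.1262, 21.2635)]
9. shoelace: 250.9364

Area of P5's cell: 250.9364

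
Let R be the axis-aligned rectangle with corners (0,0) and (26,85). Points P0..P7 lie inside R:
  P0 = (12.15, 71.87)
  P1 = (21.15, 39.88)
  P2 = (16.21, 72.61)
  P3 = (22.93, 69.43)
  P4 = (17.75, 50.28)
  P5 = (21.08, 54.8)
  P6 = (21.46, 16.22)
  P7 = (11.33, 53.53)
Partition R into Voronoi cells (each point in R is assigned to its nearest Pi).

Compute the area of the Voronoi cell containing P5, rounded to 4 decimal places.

1. box [0,26]×[0,85]: [(0, 0) (26, 0) (26, 85) (0, 85)]
2. ⊥bis P5·P0 via (16.615,63.335): [(0, 54.643) (0, 0) (26, 0) (26, 68.2447)]  |A|=1597.5401
3. ⊥bis P5·P1 via (21.115,47.34): [(0, 54.643) (0, 47.2409) (26, 47.3629) (26, 68.2447)]  |A|=367.69
4. ⊥bis P5·P2 via (18.645,63.705): [(15.8738, 62.9472) (0, 54.643) (0, 47.2409) (26, 47.3629) (26, 65.7162)]  |A|=354.8878
5. ⊥bis P5·P3 via (22.005,62.115): [(15.7861, 62.9014) (0, 54.643) (0, 47.2409) (26, 47.3629) (26, 61.6098)]  |A|=333.8063
6. ⊥bis P5·P4 via (19.415,52.54): [(15.7861, 62.9014) (9.684, 59.7091) (26, 47.6887) (26, 61.6098)]  |A|=133.8125
7. ⊥bis P5·P6 via (21.27,35.51): [(15.7861, 62.9014) (9.684, 59.7091) (26, 47.6887) (26, 61.6098)]  |A|=133.8125
8. ⊥bis P5·P7 via (16.205,54.165): [(15.7861, 62.9014) (15.1129, 62.5492) (16.0984, 54.9834) (26, 47.6887) (26, 61.6098)]  |A|=111.8761
9. canonical 5-gon: [(15.7861, 62.9014) (15.1129, 62.5492) (16.0984, 54.9834) (26, 47.6887) (26, 61.6098)]
10. shoelace: 111.8761

Area of P5's cell: 111.8761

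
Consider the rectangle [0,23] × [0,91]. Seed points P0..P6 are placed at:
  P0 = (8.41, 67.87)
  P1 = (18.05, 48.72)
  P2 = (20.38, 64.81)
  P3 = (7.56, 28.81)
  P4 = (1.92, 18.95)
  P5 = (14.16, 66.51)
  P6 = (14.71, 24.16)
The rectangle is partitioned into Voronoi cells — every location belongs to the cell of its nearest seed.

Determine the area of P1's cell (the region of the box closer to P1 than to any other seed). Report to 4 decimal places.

1. box [0,23]×[0,91]: [(0, 0) (23, 0) (23, 91) (0, 91)]
2. ⊥bis P1·P0 via (13.23,58.295): [(0, 51.6351) (0, 0) (23, 0) (23, 63.2132)]  |A|=1320.7549
3. ⊥bis P1·P2 via (19.215,56.765): [(12.2067, 57.7799) (0, 51.6351) (0, 0) (23, 0) (23, 56.2169)]  |A|=1282.9985
4. ⊥bis P1·P3 via (12.805,38.765): [(12.2067, 57.7799) (0, 51.6351) (0, 45.5116) (23, 33.3936) (23, 56.2169)]  |A|=375.5895
5. ⊥bis P1·P4 via (9.985,33.835): [(12.2067, 57.7799) (0, 51.6351) (0, 45.5116) (23, 33.3936) (23, 56.2169)]  |A|=375.5895
6. ⊥bis P1·P5 via (16.105,57.615): [(15.0055, 57.3746) (8.6339, 55.9814) (0, 51.6351) (0, 45.5116) (23, 33.3936) (23, 56.2169)]  |A|=372.3486
7. ⊥bis P1·P6 via (16.38,36.44): [(15.0055, 57.3746) (8.6339, 55.9814) (0, 51.6351) (0, 45.5116) (17.5093, 36.2864) (23, 35.5397) (23, 56.2169)]  |A|=366.4567
8. canonical 7-gon: [(15.0055, 57.3746) (8.6339, 55.9814) (0, 51.6351) (0, 45.5116) (17.5093, 36.2864) (23, 35.5397) (23, 56.2169)]
9. shoelace: 366.4567

Area of P1's cell: 366.4567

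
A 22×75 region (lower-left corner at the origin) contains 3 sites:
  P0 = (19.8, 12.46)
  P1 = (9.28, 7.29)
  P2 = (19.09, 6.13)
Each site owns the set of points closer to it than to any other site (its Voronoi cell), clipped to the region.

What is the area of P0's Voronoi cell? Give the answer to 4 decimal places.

Area of P0's cell: 1221.0015

1. box [0,22]×[0,75]: [(0, 0) (22, 0) (22, 75) (0, 75)]
2. ⊥bis P0·P1 via (14.54,9.875): [(0, 39.4612) (19.393, 0) (22, 0) (22, 75) (0, 75)]  |A|=1267.3638
3. ⊥bis P0·P2 via (19.445,9.295): [(0, 39.4612) (14.5555, 9.8434) (22, 9.0084) (22, 75) (0, 75)]  |A|=1221.0015
4. canonical 5-gon: [(0, 39.4612) (14.5555, 9.8434) (22, 9.0084) (22, 75) (0, 75)]
5. shoelace: 1221.0015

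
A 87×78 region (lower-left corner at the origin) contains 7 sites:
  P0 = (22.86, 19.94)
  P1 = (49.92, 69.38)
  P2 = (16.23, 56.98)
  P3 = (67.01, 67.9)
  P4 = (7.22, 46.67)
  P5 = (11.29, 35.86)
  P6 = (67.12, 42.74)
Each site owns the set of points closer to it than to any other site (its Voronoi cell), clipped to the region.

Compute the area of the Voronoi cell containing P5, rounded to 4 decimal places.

1. box [0,87]×[0,78]: [(0, 0) (87, 0) (87, 78) (0, 78)]
2. ⊥bis P5·P0 via (17.075,27.9): [(0, 15.4906) (86.0112, 78) (0, 78)]  |A|=2688.255
3. ⊥bis P5·P1 via (30.605,52.62): [(0, 15.4906) (38.5269, 43.4904) (8.5823, 78) (0, 78)]  |A|=1352.2337
4. ⊥bis P5·P2 via (13.76,46.42): [(0, 49.6385) (0, 15.4906) (35.5463, 41.3242)]  |A|=606.9151
5. ⊥bis P5·P3 via (39.15,51.88): [(0, 49.6385) (0, 15.4906) (35.5463, 41.3242)]  |A|=606.9151
6. ⊥bis P5·P4 via (9.255,41.265): [(19.4265, 45.0946) (0, 37.7805) (0, 15.4906) (35.5463, 41.3242)]  |A|=491.7352
7. ⊥bis P5·P6 via (39.205,39.3): [(19.4265, 45.0946) (0, 37.7805) (0, 15.4906) (35.5463, 41.3242)]  |A|=491.7352
8. canonical 4-gon: [(19.4265, 45.0946) (0, 37.7805) (0, 15.4906) (35.5463, 41.3242)]
9. shoelace: 491.7352

Area of P5's cell: 491.7352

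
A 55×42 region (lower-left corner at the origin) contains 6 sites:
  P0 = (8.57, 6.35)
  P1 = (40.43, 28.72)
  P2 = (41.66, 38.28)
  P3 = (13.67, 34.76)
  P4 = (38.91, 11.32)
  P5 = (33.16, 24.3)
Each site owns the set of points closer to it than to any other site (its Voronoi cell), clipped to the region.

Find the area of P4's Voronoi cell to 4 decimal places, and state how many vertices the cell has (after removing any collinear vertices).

1. box [0,55]×[0,42]: [(0, 0) (55, 0) (55, 42) (0, 42)]
2. ⊥bis P4·P0 via (23.74,8.835): [(25.1873, 0) (55, 0) (55, 42) (18.3072, 42)]  |A|=1396.6155
3. ⊥bis P4·P1 via (39.67,20.02): [(21.6499, 21.5942) (25.1873, 0) (55, 0) (55, 18.6808)]  |A|=633.3942
4. ⊥bis P4·P2 via (40.285,24.8): [(21.6499, 21.5942) (25.1873, 0) (55, 0) (55, 18.6808)]  |A|=633.3942
5. ⊥bis P4·P3 via (26.29,23.04): [(24.6998, 21.3277) (22.1443, 18.576) (25.1873, 0) (55, 0) (55, 18.6808)]  |A|=628.8574
6. ⊥bis P4·P5 via (36.035,17.81): [(40.8008, 19.9212) (23.2011, 12.1247) (25.1873, 0) (55, 0) (55, 18.6808)]  |A|=544.0175
7. canonical 5-gon: [(40.8008, 19.9212) (23.2011, 12.1247) (25.1873, 0) (55, 0) (55, 18.6808)]
8. shoelace: 544.0175

Area of P4's cell: 544.0175 (5 vertices)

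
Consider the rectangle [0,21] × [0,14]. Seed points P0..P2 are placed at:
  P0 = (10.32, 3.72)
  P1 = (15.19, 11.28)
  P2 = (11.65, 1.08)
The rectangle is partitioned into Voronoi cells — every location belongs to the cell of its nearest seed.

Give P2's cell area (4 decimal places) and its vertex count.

1. box [0,21]×[0,14]: [(0, 0) (21, 0) (21, 14) (0, 14)]
2. ⊥bis P2·P0 via (10.985,2.4): [(6.2211, 0) (21, 0) (21, 7.4454)]  |A|=55.0177
3. ⊥bis P2·P1 via (13.42,6.18): [(16.4209, 5.1385) (6.2211, 0) (21, 0) (21, 3.5493)]  |A|=46.0972
4. canonical 4-gon: [(16.4209, 5.1385) (6.2211, 0) (21, 0) (21, 3.5493)]
5. shoelace: 46.0972

Area of P2's cell: 46.0972 (4 vertices)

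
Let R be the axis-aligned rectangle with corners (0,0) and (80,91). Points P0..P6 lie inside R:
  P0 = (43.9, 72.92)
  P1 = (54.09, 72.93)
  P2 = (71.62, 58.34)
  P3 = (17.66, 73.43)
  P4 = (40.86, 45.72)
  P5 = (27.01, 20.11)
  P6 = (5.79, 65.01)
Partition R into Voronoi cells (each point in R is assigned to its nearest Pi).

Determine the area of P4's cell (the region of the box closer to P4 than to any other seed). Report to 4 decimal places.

1. box [0,80]×[0,91]: [(0, 0) (80, 0) (80, 91) (0, 91)]
2. ⊥bis P4·P0 via (42.38,59.32): [(0, 64.0566) (0, 0) (80, 0) (80, 55.1154)]  |A|=4766.88
3. ⊥bis P4·P1 via (47.475,59.325): [(49.0091, 58.5791) (0, 64.0566) (0, 0) (80, 0) (80, 43.5107)]  |A|=4587.0604
4. ⊥bis P4·P2 via (56.24,52.03): [(54.6854, 55.8192) (49.0091, 58.5791) (0, 64.0566) (0, 0) (77.5865, 0)]  |A|=3968.9724
5. ⊥bis P4·P3 via (29.26,59.575): [(54.6854, 55.8192) (49.0091, 58.5791) (30.5364, 60.6437) (0, 35.0773) (0, 0) (77.5865, 0)]  |A|=3526.5098
6. ⊥bis P4·P5 via (33.935,32.915): [(72.6787, 11.9622) (54.6854, 55.8192) (49.0091, 58.5791) (30.5364, 60.6437) (11.7485, 44.9136)]  |A|=1294.5422
7. ⊥bis P4·P6 via (23.325,55.365): [(16.2401, 42.4845) (72.6787, 11.9622) (54.6854, 55.8192) (49.0091, 58.5791) (30.5364, 60.6437) (22.5511, 53.958)]  |A|=1261.1093
8. canonical 6-gon: [(16.2401, 42.4845) (72.6787, 11.9622) (54.6854, 55.8192) (49.0091, 58.5791) (30.5364, 60.6437) (22.5511, 53.958)]
9. shoelace: 1261.1093

Area of P4's cell: 1261.1093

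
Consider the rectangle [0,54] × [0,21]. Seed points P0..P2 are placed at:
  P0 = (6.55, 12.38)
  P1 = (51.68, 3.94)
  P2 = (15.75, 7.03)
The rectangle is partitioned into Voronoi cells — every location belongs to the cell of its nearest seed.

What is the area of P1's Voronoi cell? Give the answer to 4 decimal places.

1. box [0,54]×[0,21]: [(0, 0) (54, 0) (54, 21) (0, 21)]
2. ⊥bis P1·P0 via (29.115,8.16): [(27.589, 0) (54, 0) (54, 21) (31.5163, 21)]  |A|=513.3951
3. ⊥bis P1·P2 via (33.715,5.485): [(33.2433, 0) (54, 0) (54, 21) (35.0493, 21)]  |A|=416.9279
4. canonical 4-gon: [(33.2433, 0) (54, 0) (54, 21) (35.0493, 21)]
5. shoelace: 416.9279

Area of P1's cell: 416.9279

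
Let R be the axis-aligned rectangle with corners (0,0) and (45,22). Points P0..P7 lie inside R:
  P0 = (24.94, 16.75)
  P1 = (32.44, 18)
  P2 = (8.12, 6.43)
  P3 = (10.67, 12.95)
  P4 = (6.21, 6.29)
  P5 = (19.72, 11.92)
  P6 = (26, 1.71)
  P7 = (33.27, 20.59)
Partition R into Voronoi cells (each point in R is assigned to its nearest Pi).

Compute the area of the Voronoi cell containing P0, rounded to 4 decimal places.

1. box [0,45]×[0,22]: [(0, 0) (45, 0) (45, 22) (0, 22)]
2. ⊥bis P0·P1 via (28.69,17.375): [(0, 0) (31.5858, 0) (27.9192, 22) (0, 22)]  |A|=654.555
3. ⊥bis P0·P2 via (16.53,11.59): [(23.6411, 0) (31.5858, 0) (27.9192, 22) (10.1429, 22)]  |A|=282.9311
4. ⊥bis P0·P3 via (17.805,14.85): [(20.3165, 5.4185) (23.6411, 0) (31.5858, 0) (27.9192, 22) (15.901, 22)]  |A|=235.1921
5. ⊥bis P0·P4 via (15.575,11.52): [(20.3165, 5.4185) (23.6411, 0) (31.5858, 0) (27.9192, 22) (15.901, 22)]  |A|=235.1921
6. ⊥bis P0·P5 via (22.33,14.335): [(16.1691, 20.9934) (30.7053, 5.2835) (27.9192, 22) (15.901, 22)]  |A|=105.6613
7. ⊥bis P0·P6 via (25.47,9.23): [(16.1691, 20.9934) (26.9566, 9.3348) (29.9944, 9.5489) (27.9192, 22) (15.901, 22)]  |A|=99.1067
8. ⊥bis P0·P7 via (29.105,18.67): [(16.1691, 20.9934) (26.9566, 9.3348) (29.9944, 9.5489) (28.1169, 20.8134) (27.5699, 22) (15.901, 22)]  |A|=98.8995
9. canonical 6-gon: [(16.1691, 20.9934) (26.9566, 9.3348) (29.9944, 9.5489) (28.1169, 20.8134) (27.5699, 22) (15.901, 22)]
10. shoelace: 98.8995

Area of P0's cell: 98.8995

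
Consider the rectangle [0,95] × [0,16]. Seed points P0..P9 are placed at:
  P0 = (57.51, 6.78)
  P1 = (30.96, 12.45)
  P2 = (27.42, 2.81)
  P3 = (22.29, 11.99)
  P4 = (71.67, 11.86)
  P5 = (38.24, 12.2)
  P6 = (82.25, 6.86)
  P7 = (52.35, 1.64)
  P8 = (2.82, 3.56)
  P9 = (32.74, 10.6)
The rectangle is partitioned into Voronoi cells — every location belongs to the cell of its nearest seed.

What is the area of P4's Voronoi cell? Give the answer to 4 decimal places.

1. box [0,95]×[0,16]: [(0, 0) (95, 0) (95, 16) (0, 16)]
2. ⊥bis P4·P0 via (64.59,9.32): [(67.9336, 0) (95, 0) (95, 16) (62.1935, 16)]  |A|=478.9831
3. ⊥bis P4·P1 via (51.315,12.155): [(67.9336, 0) (95, 0) (95, 16) (62.1935, 16)]  |A|=478.9831
4. ⊥bis P4·P2 via (49.545,7.335): [(67.9336, 0) (95, 0) (95, 16) (62.1935, 16)]  |A|=478.9831
5. ⊥bis P4·P3 via (46.98,11.925): [(67.9336, 0) (95, 0) (95, 16) (62.1935, 16)]  |A|=478.9831
6. ⊥bis P4·P5 via (54.955,12.03): [(67.9336, 0) (95, 0) (95, 16) (62.1935, 16)]  |A|=478.9831
7. ⊥bis P4·P6 via (76.96,9.36): [(67.9336, 0) (72.5366, 0) (80.098, 16) (62.1935, 16)]  |A|=180.0595
8. ⊥bis P4·P7 via (62.01,6.75): [(67.9336, 0) (72.5366, 0) (80.098, 16) (62.1935, 16)]  |A|=180.0595
9. ⊥bis P4·P8 via (37.245,7.71): [(67.9336, 0) (72.5366, 0) (80.098, 16) (62.1935, 16)]  |A|=180.0595
10. ⊥bis P4·P9 via (52.205,11.23): [(67.9336, 0) (72.5366, 0) (80.098, 16) (62.1935, 16)]  |A|=180.0595
11. canonical 4-gon: [(67.9336, 0) (72.5366, 0) (80.098, 16) (62.1935, 16)]
12. shoelace: 180.0595

Area of P4's cell: 180.0595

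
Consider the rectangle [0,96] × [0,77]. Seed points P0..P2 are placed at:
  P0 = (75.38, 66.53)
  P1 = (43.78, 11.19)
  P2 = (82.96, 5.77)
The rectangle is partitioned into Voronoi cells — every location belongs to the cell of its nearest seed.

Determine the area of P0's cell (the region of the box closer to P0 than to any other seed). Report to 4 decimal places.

Area of P0's cell: 2733.8307

1. box [0,96]×[0,77]: [(0, 0) (96, 0) (96, 77) (0, 77)]
2. ⊥bis P0·P1 via (59.58,38.86): [(0, 72.8811) (96, 18.0636) (96, 77) (0, 77)]  |A|=3026.6534
3. ⊥bis P0·P2 via (79.17,36.15): [(0, 72.8811) (66.9875, 34.6302) (96, 38.2496) (96, 77) (0, 77)]  |A|=2733.8307
4. canonical 5-gon: [(0, 72.8811) (66.9875, 34.6302) (96, 38.2496) (96, 77) (0, 77)]
5. shoelace: 2733.8307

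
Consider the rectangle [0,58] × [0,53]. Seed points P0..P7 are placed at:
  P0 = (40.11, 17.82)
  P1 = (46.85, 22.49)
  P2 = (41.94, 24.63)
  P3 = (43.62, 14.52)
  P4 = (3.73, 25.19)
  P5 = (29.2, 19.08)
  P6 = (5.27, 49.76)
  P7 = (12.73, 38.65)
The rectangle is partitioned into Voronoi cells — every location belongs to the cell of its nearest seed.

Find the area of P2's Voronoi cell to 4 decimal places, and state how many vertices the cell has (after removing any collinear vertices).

Area of P2's cell: 543.2421 (5 vertices)

1. box [0,58]×[0,53]: [(0, 0) (58, 0) (58, 53) (0, 53)]
2. ⊥bis P2·P0 via (41.025,21.225): [(0, 32.2493) (58, 16.6634) (58, 53) (0, 53)]  |A|=1655.5295
3. ⊥bis P2·P1 via (44.395,23.56): [(0, 32.2493) (43.1307, 20.6592) (57.2263, 53) (0, 53)]  |A|=1372.8682
4. ⊥bis P2·P3 via (42.78,19.575): [(0, 32.2493) (43.1307, 20.6592) (57.2263, 53) (0, 53)]  |A|=1372.8682
5. ⊥bis P2·P4 via (22.835,24.91): [(22.8526, 26.1083) (43.1307, 20.6592) (57.2263, 53) (23.2467, 53)]  |A|=823.1944
6. ⊥bis P2·P5 via (35.57,21.855): [(23.2062, 50.2361) (35.1576, 22.8017) (43.1307, 20.6592) (57.2263, 53) (23.2467, 53)]  |A|=674.1635
7. ⊥bis P2·P6 via (23.605,37.195): [(26.8344, 41.9074) (35.1576, 22.8017) (43.1307, 20.6592) (57.2263, 53) (34.4362, 53)]  |A|=606.9206
8. ⊥bis P2·P7 via (27.335,31.64): [(29.4173, 35.9784) (35.1576, 22.8017) (43.1307, 20.6592) (57.2263, 53) (37.5872, 53)]  |A|=543.2421
9. canonical 5-gon: [(29.4173, 35.9784) (35.1576, 22.8017) (43.1307, 20.6592) (57.2263, 53) (37.5872, 53)]
10. shoelace: 543.2421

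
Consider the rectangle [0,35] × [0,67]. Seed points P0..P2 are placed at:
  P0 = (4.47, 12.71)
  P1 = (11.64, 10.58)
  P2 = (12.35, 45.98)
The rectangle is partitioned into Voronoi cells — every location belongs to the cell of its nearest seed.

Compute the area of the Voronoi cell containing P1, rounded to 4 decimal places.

1. box [0,35]×[0,67]: [(0, 0) (35, 0) (35, 67) (0, 67)]
2. ⊥bis P1·P0 via (8.055,11.645): [(4.5956, 0) (35, 0) (35, 67) (24.4994, 67)]  |A|=1370.3182
3. ⊥bis P1·P2 via (11.995,28.28): [(12.9908, 28.26) (4.5956, 0) (35, 0) (35, 27.8186)]  |A|=735.7464
4. canonical 4-gon: [(12.9908, 28.26) (4.5956, 0) (35, 0) (35, 27.8186)]
5. shoelace: 735.7464

Area of P1's cell: 735.7464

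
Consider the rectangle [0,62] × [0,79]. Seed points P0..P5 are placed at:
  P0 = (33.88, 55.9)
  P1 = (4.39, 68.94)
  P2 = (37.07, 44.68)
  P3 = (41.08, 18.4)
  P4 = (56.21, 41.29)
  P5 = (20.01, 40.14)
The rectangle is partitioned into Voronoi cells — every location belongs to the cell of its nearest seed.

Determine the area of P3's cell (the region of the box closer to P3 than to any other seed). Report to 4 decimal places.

Area of P3's cell: 1347.2398

1. box [0,62]×[0,79]: [(0, 0) (62, 0) (62, 79) (0, 79)]
2. ⊥bis P3·P0 via (37.48,37.15): [(0, 29.9538) (0, 0) (62, 0) (62, 41.8578)]  |A|=2226.1621
3. ⊥bis P3·P1 via (22.735,43.67): [(5.2224, 30.9565) (0, 27.1653) (0, 0) (62, 0) (62, 41.8578)]  |A|=2218.8807
4. ⊥bis P3·P2 via (39.075,31.54): [(0, 25.5776) (0, 0) (62, 0) (62, 35.0381)]  |A|=1879.0871
5. ⊥bis P3·P4 via (48.645,29.845): [(44.7667, 32.4085) (0, 25.5776) (0, 0) (62, 0) (62, 21.0175)]  |A|=1758.2771
6. ⊥bis P3·P5 via (30.545,29.27): [(44.7667, 32.4085) (31.7309, 30.4194) (0.3443, 0) (62, 0) (62, 21.0175)]  |A|=1347.2398
7. canonical 5-gon: [(44.7667, 32.4085) (31.7309, 30.4194) (0.3443, 0) (62, 0) (62, 21.0175)]
8. shoelace: 1347.2398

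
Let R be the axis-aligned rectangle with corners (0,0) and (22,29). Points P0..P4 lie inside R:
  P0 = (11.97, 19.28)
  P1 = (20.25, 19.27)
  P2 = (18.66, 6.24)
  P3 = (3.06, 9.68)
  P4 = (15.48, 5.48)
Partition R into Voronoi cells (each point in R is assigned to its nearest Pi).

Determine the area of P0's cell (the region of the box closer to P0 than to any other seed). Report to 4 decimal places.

1. box [0,22]×[0,29]: [(0, 0) (22, 0) (22, 29) (0, 29)]
2. ⊥bis P0·P1 via (16.11,19.275): [(0, 0) (16.0867, 0) (16.1217, 29) (0, 29)]  |A|=467.0228
3. ⊥bis P0·P2 via (15.315,12.76): [(0, 4.9028) (16.1026, 13.1641) (16.1217, 29) (0, 29)]  |A|=321.665
4. ⊥bis P0·P3 via (7.515,14.48): [(0, 21.4549) (11.4852, 10.7952) (16.1026, 13.1641) (16.1217, 29) (0, 29)]  |A|=226.6135
5. ⊥bis P0·P4 via (13.725,12.38): [(0, 21.4549) (10.6267, 11.592) (15.4094, 12.8084) (16.1026, 13.1641) (16.1217, 29) (0, 29)]  |A|=224.186
6. canonical 6-gon: [(0, 21.4549) (10.6267, 11.592) (15.4094, 12.8084) (16.1026, 13.1641) (16.1217, 29) (0, 29)]
7. shoelace: 224.186

Area of P0's cell: 224.1860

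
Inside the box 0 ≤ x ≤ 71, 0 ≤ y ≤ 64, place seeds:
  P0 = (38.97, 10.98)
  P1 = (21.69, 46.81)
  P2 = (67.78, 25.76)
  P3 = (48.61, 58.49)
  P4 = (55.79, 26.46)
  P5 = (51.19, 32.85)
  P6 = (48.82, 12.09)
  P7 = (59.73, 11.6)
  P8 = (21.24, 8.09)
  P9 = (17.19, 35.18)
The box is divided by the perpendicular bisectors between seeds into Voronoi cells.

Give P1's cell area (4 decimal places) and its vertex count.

1. box [0,71]×[0,64]: [(0, 0) (71, 0) (71, 64) (0, 64)]
2. ⊥bis P1·P0 via (30.33,28.895): [(0, 14.2675) (71, 48.5092) (71, 64) (0, 64)]  |A|=2315.4254
3. ⊥bis P1·P2 via (44.735,36.285): [(0, 14.2675) (44.4756, 35.7171) (57.3929, 64) (0, 64)]  |A|=1917.5594
4. ⊥bis P1·P3 via (35.15,52.65): [(0, 14.2675) (42.8392, 34.9279) (30.2255, 64) (0, 64)]  |A|=1504.6092
5. ⊥bis P1·P4 via (38.74,36.635): [(0, 14.2675) (35.653, 31.4622) (40.6847, 39.8937) (30.2255, 64) (0, 64)]  |A|=1483.0331
6. ⊥bis P1·P5 via (36.44,39.83): [(0, 14.2675) (31.5419, 29.4795) (38.6688, 44.5399) (30.2255, 64) (0, 64)]  |A|=1438.9535
7. ⊥bis P1·P6 via (35.255,29.45): [(0, 14.2675) (31.5419, 29.4795) (38.6688, 44.5399) (30.2255, 64) (0, 64)]  |A|=1438.9535
8. ⊥bis P1·P7 via (40.71,29.205): [(0, 14.2675) (31.5419, 29.4795) (38.6688, 44.5399) (30.2255, 64) (0, 64)]  |A|=1438.9535
9. ⊥bis P1·P8 via (21.465,27.45): [(0, 27.6995) (27.1957, 27.3834) (31.5419, 29.4795) (38.6688, 44.5399) (30.2255, 64) (0, 64)]  |A|=1256.308
10. ⊥bis P1·P9 via (19.44,40.995): [(0, 48.5169) (34.275, 35.2549) (38.6688, 44.5399) (30.2255, 64) (0, 64)]  |A|=781.7085
11. canonical 5-gon: [(0, 48.5169) (34.275, 35.2549) (38.6688, 44.5399) (30.2255, 64) (0, 64)]
12. shoelace: 781.7085

Area of P1's cell: 781.7085 (5 vertices)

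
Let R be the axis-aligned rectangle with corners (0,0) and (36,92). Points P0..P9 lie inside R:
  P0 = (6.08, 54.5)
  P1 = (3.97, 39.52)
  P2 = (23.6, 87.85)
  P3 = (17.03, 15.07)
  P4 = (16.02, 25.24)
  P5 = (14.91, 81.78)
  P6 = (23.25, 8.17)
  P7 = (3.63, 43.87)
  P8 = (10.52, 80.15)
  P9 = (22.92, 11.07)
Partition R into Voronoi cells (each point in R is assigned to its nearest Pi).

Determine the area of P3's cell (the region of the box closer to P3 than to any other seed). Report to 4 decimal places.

1. box [0,36]×[0,92]: [(0, 0) (36, 0) (36, 92) (0, 92)]
2. ⊥bis P3·P0 via (11.555,34.785): [(0, 31.5761) (0, 0) (36, 0) (36, 41.5736)]  |A|=1316.6937
3. ⊥bis P3·P1 via (10.5,27.295): [(0, 21.6864) (0, 0) (36, 0) (36, 40.9159)]  |A|=1126.8409
4. ⊥bis P3·P2 via (20.315,51.46): [(0, 21.6864) (0, 0) (36, 0) (36, 40.9159)]  |A|=1126.8409
5. ⊥bis P3·P4 via (16.525,20.155): [(0, 18.5139) (0, 0) (36, 0) (36, 22.0891)]  |A|=730.8535
6. ⊥bis P3·P5 via (15.97,48.425): [(0, 18.5139) (0, 0) (36, 0) (36, 22.0891)]  |A|=730.8535
7. ⊥bis P3·P6 via (20.14,11.62): [(31.2279, 21.6152) (0, 18.5139) (0, 0) (7.2496, 0)]  |A|=367.4258
8. ⊥bis P3·P7 via (10.33,29.47): [(31.2279, 21.6152) (0, 18.5139) (0, 0) (7.2496, 0)]  |A|=367.4258
9. ⊥bis P3·P8 via (13.775,47.61): [(31.2279, 21.6152) (0, 18.5139) (0, 0) (7.2496, 0)]  |A|=367.4258
10. ⊥bis P3·P9 via (19.975,13.07): [(17.1754, 8.9475) (25.384, 21.0348) (0, 18.5139) (0, 0) (7.2496, 0)]  |A|=334.4896
11. canonical 5-gon: [(17.1754, 8.9475) (25.384, 21.0348) (0, 18.5139) (0, 0) (7.2496, 0)]
12. shoelace: 334.4896

Area of P3's cell: 334.4896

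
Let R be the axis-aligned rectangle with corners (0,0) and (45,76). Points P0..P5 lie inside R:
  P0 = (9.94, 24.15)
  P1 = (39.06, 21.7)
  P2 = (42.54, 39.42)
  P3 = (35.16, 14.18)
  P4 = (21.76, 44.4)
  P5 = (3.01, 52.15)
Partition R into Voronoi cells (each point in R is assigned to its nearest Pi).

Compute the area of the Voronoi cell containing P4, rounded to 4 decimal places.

1. box [0,45]×[0,76]: [(0, 0) (45, 0) (45, 76) (0, 76)]
2. ⊥bis P4·P0 via (15.85,34.275): [(0, 43.5267) (45, 17.26) (45, 76) (0, 76)]  |A|=2052.2983
3. ⊥bis P4·P1 via (30.41,33.05): [(0, 43.5267) (25.0053, 28.931) (45, 44.1693) (45, 76) (0, 76)]  |A|=1783.2777
4. ⊥bis P4·P2 via (32.15,41.91): [(0, 43.5267) (25.0053, 28.931) (29.941, 32.6926) (40.3198, 76) (0, 76)]  |A|=1442.2643
5. ⊥bis P4·P3 via (28.46,29.29): [(0, 43.5267) (25.0053, 28.931) (29.941, 32.6926) (40.3198, 76) (0, 76)]  |A|=1442.2643
6. ⊥bis P4·P5 via (12.385,48.275): [(8.3966, 38.6256) (25.0053, 28.931) (29.941, 32.6926) (40.3198, 76) (23.8447, 76)]  |A|=860.3419
7. canonical 5-gon: [(8.3966, 38.6256) (25.0053, 28.931) (29.941, 32.6926) (40.3198, 76) (23.8447, 76)]
8. shoelace: 860.3419

Area of P4's cell: 860.3419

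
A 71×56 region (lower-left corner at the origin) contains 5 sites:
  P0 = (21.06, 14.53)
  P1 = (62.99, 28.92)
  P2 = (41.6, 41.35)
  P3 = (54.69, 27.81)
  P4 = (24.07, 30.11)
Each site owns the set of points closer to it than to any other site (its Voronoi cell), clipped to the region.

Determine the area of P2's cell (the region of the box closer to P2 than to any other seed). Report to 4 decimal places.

1. box [0,71]×[0,56]: [(0, 0) (71, 0) (71, 56) (0, 56)]
2. ⊥bis P2·P0 via (31.33,27.94): [(0, 51.934) (67.8125, 0) (71, 0) (71, 56) (0, 56)]  |A|=2215.1136
3. ⊥bis P2·P1 via (52.295,35.135): [(0, 51.934) (42.9448, 19.0448) (64.4199, 56) (0, 56)]  |A|=1277.6315
4. ⊥bis P2·P3 via (48.145,34.58): [(0, 51.934) (36.8801, 23.6895) (56.8795, 43.0243) (64.4199, 56) (0, 56)]  |A|=1172.5565
5. ⊥bis P2·P4 via (32.835,35.73): [(39.1489, 25.8828) (56.8795, 43.0243) (64.4199, 56) (19.8381, 56)]  |A|=721.7461
6. canonical 4-gon: [(39.1489, 25.8828) (56.8795, 43.0243) (64.4199, 56) (19.8381, 56)]
7. shoelace: 721.7461

Area of P2's cell: 721.7461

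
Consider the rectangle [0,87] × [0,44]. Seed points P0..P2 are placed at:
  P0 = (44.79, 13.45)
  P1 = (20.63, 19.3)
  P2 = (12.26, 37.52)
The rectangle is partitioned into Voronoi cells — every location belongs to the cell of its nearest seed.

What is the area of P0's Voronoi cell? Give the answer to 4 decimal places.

Area of P0's cell: 2320.8106

1. box [0,87]×[0,44]: [(0, 0) (87, 0) (87, 44) (0, 44)]
2. ⊥bis P0·P1 via (32.71,16.375): [(28.745, 0) (87, 0) (87, 44) (39.399, 44)]  |A|=2328.8314
3. ⊥bis P0·P2 via (28.525,25.485): [(38.0245, 38.3233) (28.745, 0) (87, 0) (87, 44) (42.2248, 44)]  |A|=2320.8106
4. canonical 5-gon: [(38.0245, 38.3233) (28.745, 0) (87, 0) (87, 44) (42.2248, 44)]
5. shoelace: 2320.8106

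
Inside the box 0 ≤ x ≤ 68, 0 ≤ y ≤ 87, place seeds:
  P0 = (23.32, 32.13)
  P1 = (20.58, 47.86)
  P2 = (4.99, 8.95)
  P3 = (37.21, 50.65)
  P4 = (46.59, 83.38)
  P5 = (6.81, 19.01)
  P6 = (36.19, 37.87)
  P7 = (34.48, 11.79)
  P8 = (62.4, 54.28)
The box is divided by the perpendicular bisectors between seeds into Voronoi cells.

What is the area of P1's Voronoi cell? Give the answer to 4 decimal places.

Area of P1's cell: 1127.4051

1. box [0,68]×[0,87]: [(0, 0) (68, 0) (68, 87) (0, 87)]
2. ⊥bis P1·P0 via (21.95,39.995): [(0, 36.1715) (68, 48.0164) (68, 87) (0, 87)]  |A|=3053.6092
3. ⊥bis P1·P2 via (12.785,28.405): [(0, 36.1715) (68, 48.0164) (68, 87) (0, 87)]  |A|=3053.6092
4. ⊥bis P1·P3 via (28.895,49.255): [(0, 36.1715) (30.2072, 41.4333) (22.5626, 87) (0, 87)]  |A|=1281.7439
5. ⊥bis P1·P4 via (33.585,65.62): [(0, 36.1715) (30.2072, 41.4333) (25.1081, 71.8274) (4.3879, 87) (0, 87)]  |A|=1143.8649
6. ⊥bis P1·P5 via (13.695,33.435): [(0, 39.9716) (5.8329, 37.1876) (30.2072, 41.4333) (25.1081, 71.8274) (4.3879, 87) (0, 87)]  |A|=1132.7823
7. ⊥bis P1·P6 via (28.385,42.865): [(0, 39.9716) (5.8329, 37.1876) (27.1252, 40.8965) (29.6385, 44.8236) (25.1081, 71.8274) (4.3879, 87) (0, 87)]  |A|=1127.4051
8. ⊥bis P1·P7 via (27.53,29.825): [(0, 39.9716) (5.8329, 37.1876) (27.1252, 40.8965) (29.6385, 44.8236) (25.1081, 71.8274) (4.3879, 87) (0, 87)]  |A|=1127.4051
9. ⊥bis P1·P8 via (41.49,51.07): [(0, 39.9716) (5.8329, 37.1876) (27.1252, 40.8965) (29.6385, 44.8236) (25.1081, 71.8274) (4.3879, 87) (0, 87)]  |A|=1127.4051
10. canonical 7-gon: [(0, 39.9716) (5.8329, 37.1876) (27.1252, 40.8965) (29.6385, 44.8236) (25.1081, 71.8274) (4.3879, 87) (0, 87)]
11. shoelace: 1127.4051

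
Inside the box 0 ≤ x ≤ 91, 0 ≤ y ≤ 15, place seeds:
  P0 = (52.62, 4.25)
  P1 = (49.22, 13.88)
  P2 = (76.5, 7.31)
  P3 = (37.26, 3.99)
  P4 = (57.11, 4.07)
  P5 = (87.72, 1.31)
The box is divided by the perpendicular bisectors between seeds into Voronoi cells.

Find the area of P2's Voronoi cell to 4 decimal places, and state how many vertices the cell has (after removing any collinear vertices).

Area of P2's cell: 259.6999 (4 vertices)

1. box [0,91]×[0,15]: [(0, 0) (91, 0) (91, 15) (0, 15)]
2. ⊥bis P2·P0 via (64.56,5.78): [(65.3007, 0) (91, 0) (91, 15) (63.3785, 15)]  |A|=399.906
3. ⊥bis P2·P1 via (62.86,10.595): [(63.5669, 13.5302) (65.3007, 0) (91, 0) (91, 15) (63.9209, 15)]  |A|=399.5075
4. ⊥bis P2·P3 via (56.88,5.65): [(63.5669, 13.5302) (65.3007, 0) (91, 0) (91, 15) (63.9209, 15)]  |A|=399.5075
5. ⊥bis P2·P4 via (66.805,5.69): [(67.7558, 0) (91, 0) (91, 15) (65.2493, 15)]  |A|=367.4617
6. ⊥bis P2·P5 via (82.11,4.31): [(67.7558, 0) (79.8052, 0) (87.8266, 15) (65.2493, 15)]  |A|=259.6999
7. canonical 4-gon: [(67.7558, 0) (79.8052, 0) (87.8266, 15) (65.2493, 15)]
8. shoelace: 259.6999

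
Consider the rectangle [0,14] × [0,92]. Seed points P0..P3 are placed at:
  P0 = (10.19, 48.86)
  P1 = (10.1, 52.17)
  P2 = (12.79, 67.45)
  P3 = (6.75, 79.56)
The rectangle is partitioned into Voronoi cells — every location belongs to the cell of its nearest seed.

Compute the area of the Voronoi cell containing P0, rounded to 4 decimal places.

1. box [0,14]×[0,92]: [(0, 0) (14, 0) (14, 92) (0, 92)]
2. ⊥bis P0·P1 via (10.145,50.515): [(0, 50.2392) (0, 0) (14, 0) (14, 50.6198)]  |A|=706.0128
3. ⊥bis P0·P2 via (11.49,58.155): [(0, 50.2392) (0, 0) (14, 0) (14, 50.6198)]  |A|=706.0128
4. ⊥bis P0·P3 via (8.47,64.21): [(0, 50.2392) (0, 0) (14, 0) (14, 50.6198)]  |A|=706.0128
5. canonical 4-gon: [(0, 50.2392) (0, 0) (14, 0) (14, 50.6198)]
6. shoelace: 706.0128

Area of P0's cell: 706.0128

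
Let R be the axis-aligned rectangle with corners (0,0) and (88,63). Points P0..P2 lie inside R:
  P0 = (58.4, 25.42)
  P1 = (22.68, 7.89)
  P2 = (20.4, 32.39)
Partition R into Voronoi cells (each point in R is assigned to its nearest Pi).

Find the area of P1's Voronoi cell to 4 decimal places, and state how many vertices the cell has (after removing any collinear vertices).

1. box [0,88]×[0,63]: [(0, 0) (88, 0) (88, 63) (0, 63)]
2. ⊥bis P1·P0 via (40.54,16.655): [(0, 0) (48.7136, 0) (17.7957, 63) (0, 63)]  |A|=2095.0427
3. ⊥bis P1·P2 via (21.54,20.14): [(0, 18.1355) (0, 0) (48.7136, 0) (38.0745, 21.6787)]  |A|=873.2745
4. canonical 4-gon: [(0, 18.1355) (0, 0) (48.7136, 0) (38.0745, 21.6787)]
5. shoelace: 873.2745

Area of P1's cell: 873.2745 (4 vertices)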